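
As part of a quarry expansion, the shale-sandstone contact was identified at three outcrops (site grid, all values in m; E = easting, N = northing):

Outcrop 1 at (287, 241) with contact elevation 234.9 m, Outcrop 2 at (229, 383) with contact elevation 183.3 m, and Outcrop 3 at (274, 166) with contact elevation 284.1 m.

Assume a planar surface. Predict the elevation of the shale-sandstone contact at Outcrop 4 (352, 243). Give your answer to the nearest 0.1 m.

201.1 m

Let the plane be z = a·E + b·N + c.
Outcrop 2−Outcrop 1: −58a + 142b = −51.6;  Outcrop 3−Outcrop 1: −13a − 75b = 49.2.
Solving gives a = −0.50297, b = −0.56882.
Then c = 234.9 − a·287 − b·241 = 516.34.
At (352, 243): z = −177.0 − 138.2 + 516.34 = 201.1 m.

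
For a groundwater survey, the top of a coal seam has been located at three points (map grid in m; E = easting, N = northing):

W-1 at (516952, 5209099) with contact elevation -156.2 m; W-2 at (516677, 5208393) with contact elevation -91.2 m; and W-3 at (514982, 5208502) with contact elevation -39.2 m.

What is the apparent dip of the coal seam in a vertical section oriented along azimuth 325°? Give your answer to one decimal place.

2.5°

Let the plane be z = a·E + b·N + c.
W-2−W-1: −275a − 706b = 65;  W-3−W-1: −1970a − 597b = 117.
Solving gives a = −0.03570, b = −0.07816.
Unit vector along 325° is (sin 325°, cos 325°) = (-0.5736, 0.8192).
Slope in that direction = a·(-0.5736) + b·(0.8192) = −0.04355.
Apparent dip = arctan|0.04355| = 2.5° (true dip is 4.9°, so apparent ≤ true as expected).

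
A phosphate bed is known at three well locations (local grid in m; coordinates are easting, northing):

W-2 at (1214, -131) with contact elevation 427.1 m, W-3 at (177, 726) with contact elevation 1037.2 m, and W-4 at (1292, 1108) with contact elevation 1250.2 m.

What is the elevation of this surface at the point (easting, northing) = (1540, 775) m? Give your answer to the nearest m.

Let the plane be z = a·easting + b·northing + c.
W-3−W-2: −1037a + 857b = 610.1;  W-4−W-2: 78a + 1239b = 823.1.
Solving gives a = −0.03737, b = 0.66668.
Then c = 427.1 − a·1214 − b·-131 = 559.81.
At (1540, 775): z = −57.6 + 516.7 + 559.81 = 1018.9 m.

1019 m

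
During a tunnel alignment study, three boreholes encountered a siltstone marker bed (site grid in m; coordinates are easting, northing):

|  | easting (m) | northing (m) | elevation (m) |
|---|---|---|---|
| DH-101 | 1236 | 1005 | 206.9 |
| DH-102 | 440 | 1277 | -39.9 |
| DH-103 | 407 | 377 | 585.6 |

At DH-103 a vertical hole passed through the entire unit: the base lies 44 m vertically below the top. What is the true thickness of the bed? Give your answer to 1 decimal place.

Let the plane be z = a·easting + b·northing + c.
DH-102−DH-101: −796a + 272b = −246.8;  DH-103−DH-101: −829a − 628b = 378.7.
Solving gives a = 0.07166, b = −0.69763.
|∇z| = √(a²+b²) = 0.70130, so dip δ = arctan(0.70130) = 35.04°.
True thickness = vertical thickness × cos δ = 44 × cos 35.04° = 36.0 m.

36.0 m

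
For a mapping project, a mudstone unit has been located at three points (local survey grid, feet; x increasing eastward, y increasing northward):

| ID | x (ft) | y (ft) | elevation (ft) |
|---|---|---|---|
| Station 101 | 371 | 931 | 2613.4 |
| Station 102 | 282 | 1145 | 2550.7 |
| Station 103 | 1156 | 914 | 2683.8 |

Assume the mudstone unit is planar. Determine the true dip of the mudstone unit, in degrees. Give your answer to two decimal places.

Two edge vectors: Station 101→Station 102 = (-89, 214, -62.7), Station 101→Station 103 = (785, -17, 70.4).
Normal n = (Station 101→Station 102) × (Station 101→Station 103) = (13999.7, -42953.9, -166477).
So ∂z/∂x = −n_x/n_z = 0.08409 and ∂z/∂y = −n_y/n_z = −0.25802.
Gradient magnitude |∇z| = √(a² + b²) = √(0.00707 + 0.06657) = 0.27138.
True dip = arctan(0.27138) = 15.18°, dipping toward NNW (azimuth ≈ 342°).

15.18°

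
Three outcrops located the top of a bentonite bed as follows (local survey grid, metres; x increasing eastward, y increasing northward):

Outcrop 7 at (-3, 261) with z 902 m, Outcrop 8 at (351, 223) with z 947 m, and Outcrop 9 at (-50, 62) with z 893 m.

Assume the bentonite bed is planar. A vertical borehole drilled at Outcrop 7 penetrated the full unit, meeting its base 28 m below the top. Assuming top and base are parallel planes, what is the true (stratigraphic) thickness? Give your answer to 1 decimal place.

Let the plane be z = a·x + b·y + c.
Outcrop 8−Outcrop 7: 354a − 38b = 45;  Outcrop 9−Outcrop 7: −47a − 199b = −9.
Solving gives a = 0.12871, b = 0.01483.
|∇z| = √(a²+b²) = 0.12956, so dip δ = arctan(0.12956) = 7.38°.
True thickness = vertical thickness × cos δ = 28 × cos 7.38° = 27.8 m.

27.8 m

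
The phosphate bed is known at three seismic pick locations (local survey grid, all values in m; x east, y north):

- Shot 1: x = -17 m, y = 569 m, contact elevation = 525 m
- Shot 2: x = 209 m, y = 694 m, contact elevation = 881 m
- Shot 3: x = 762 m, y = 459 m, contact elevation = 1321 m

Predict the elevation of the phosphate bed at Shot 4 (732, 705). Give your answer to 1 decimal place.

Let the plane be z = a·x + b·y + c.
Shot 2−Shot 1: 226a + 125b = 356;  Shot 3−Shot 1: 779a − 110b = 796.
Solving gives a = 1.13437, b = 0.79705.
Then c = 525 − a·-17 − b·569 = 90.76.
At (732, 705): z = 830.4 + 561.9 + 90.76 = 1483.0 m.

1483.0 m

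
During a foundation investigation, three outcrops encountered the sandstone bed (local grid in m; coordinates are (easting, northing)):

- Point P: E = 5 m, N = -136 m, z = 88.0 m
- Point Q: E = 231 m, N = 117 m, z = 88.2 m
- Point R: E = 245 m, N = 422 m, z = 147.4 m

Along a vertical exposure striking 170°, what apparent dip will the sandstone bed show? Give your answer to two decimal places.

Two edge vectors: Point P→Point Q = (226, 253, 0.2), Point P→Point R = (240, 558, 59.4).
Normal n = (Point P→Point Q) × (Point P→Point R) = (14916.6, -13376.4, 65388).
So ∂z/∂E = −n_x/n_z = −0.22812 and ∂z/∂N = −n_y/n_z = 0.20457.
Unit vector along 170° is (sin 170°, cos 170°) = (0.1736, -0.9848).
Slope in that direction = a·(0.1736) + b·(-0.9848) = −0.24108.
Apparent dip = arctan|0.24108| = 13.55° (true dip is 17.0°, so apparent ≤ true as expected).

13.55°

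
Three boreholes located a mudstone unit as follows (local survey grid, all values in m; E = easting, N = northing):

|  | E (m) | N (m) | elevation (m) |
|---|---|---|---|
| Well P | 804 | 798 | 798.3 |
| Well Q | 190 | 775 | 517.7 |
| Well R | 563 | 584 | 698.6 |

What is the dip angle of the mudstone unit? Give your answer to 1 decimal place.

Let the plane be z = a·E + b·N + c.
Well Q−Well P: −614a − 23b = −280.6;  Well R−Well P: −241a − 214b = −99.7.
Solving gives a = 0.45891, b = −0.05092.
Gradient magnitude |∇z| = √(a² + b²) = √(0.21060 + 0.00259) = 0.46173.
True dip = arctan(0.46173) = 24.8°, dipping toward W (azimuth ≈ 276°).

24.8°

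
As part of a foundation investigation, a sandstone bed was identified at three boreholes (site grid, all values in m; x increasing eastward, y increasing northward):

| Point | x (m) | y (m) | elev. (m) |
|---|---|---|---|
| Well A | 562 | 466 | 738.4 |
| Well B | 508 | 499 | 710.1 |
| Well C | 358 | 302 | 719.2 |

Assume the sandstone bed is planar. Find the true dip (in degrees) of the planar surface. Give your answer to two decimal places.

Two edge vectors: Well A→Well B = (-54, 33, -28.3), Well A→Well C = (-204, -164, -19.2).
Normal n = (Well A→Well B) × (Well A→Well C) = (-5274.8, 4736.4, 15588).
So ∂z/∂x = −n_x/n_z = 0.33839 and ∂z/∂y = −n_y/n_z = −0.30385.
Gradient magnitude |∇z| = √(a² + b²) = √(0.11451 + 0.09232) = 0.45479.
True dip = arctan(0.45479) = 24.46°, dipping toward NW (azimuth ≈ 312°).

24.46°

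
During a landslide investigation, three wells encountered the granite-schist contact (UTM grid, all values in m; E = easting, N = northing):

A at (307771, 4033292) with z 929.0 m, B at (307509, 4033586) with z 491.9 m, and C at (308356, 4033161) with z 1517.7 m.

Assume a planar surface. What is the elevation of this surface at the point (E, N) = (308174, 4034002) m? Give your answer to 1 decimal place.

744.8 m

Let the plane be z = a·E + b·N + c.
B−A: −262a + 294b = −437.1;  C−A: 585a − 131b = 588.7.
Solving gives a = 0.841282651, b = −0.737020223.
Then c = 929 − a·307771 − b·4033292 = 2714624.36.
At (308174, 4034002): z = 259261.4 − 2973141.1 + 2714624.36 = 744.8 m.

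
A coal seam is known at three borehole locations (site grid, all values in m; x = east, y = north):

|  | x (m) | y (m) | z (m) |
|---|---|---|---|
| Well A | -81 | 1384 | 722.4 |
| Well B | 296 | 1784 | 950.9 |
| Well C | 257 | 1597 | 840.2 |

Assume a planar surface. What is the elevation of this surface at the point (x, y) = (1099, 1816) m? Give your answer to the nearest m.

947 m

Two edge vectors: Well A→Well B = (377, 400, 228.5), Well A→Well C = (338, 213, 117.8).
Normal n = (Well A→Well B) × (Well A→Well C) = (-1550.5, 32822.4, -54899).
So ∂z/∂x = −n_x/n_z = −0.02824 and ∂z/∂y = −n_y/n_z = 0.59787.
Intercept c from Well A: 722.4 − 2.29 − 827.45 = −107.34.
At (1099, 1816): z = −31.0 + 1085.7 − 107.34 = 947.4 m.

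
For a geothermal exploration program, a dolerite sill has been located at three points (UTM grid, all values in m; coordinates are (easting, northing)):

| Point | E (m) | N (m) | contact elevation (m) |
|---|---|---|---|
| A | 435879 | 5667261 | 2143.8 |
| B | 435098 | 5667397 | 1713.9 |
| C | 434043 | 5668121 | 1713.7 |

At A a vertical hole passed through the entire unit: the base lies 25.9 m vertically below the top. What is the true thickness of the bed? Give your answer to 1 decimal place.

15.8 m

Two edge vectors: A→B = (-781, 136, -429.9), A→C = (-1836, 860, -430.1).
Normal n = (A→B) × (A→C) = (311220.4, 453388.3, -421964).
So ∂z/∂E = −n_x/n_z = 0.73755 and ∂z/∂N = −n_y/n_z = 1.07447.
|∇z| = √(a²+b²) = 1.30325, so dip δ = arctan(1.30325) = 52.50°.
True thickness = vertical thickness × cos δ = 25.9 × cos 52.50° = 15.8 m.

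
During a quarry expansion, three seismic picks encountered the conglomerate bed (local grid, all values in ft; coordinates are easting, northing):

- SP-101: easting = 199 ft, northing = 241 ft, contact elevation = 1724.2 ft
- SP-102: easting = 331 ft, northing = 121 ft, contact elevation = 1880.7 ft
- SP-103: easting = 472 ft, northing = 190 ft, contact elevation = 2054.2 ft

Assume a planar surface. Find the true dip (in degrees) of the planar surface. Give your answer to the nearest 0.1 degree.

Two edge vectors: SP-101→SP-102 = (132, -120, 156.5), SP-101→SP-103 = (273, -51, 330).
Normal n = (SP-101→SP-102) × (SP-101→SP-103) = (-31618.5, -835.5, 26028).
So ∂z/∂easting = −n_x/n_z = 1.21479 and ∂z/∂northing = −n_y/n_z = 0.03210.
Gradient magnitude |∇z| = √(a² + b²) = √(1.47571 + 0.00103) = 1.21521.
True dip = arctan(1.21521) = 50.5°, dipping toward W (azimuth ≈ 268°).

50.5°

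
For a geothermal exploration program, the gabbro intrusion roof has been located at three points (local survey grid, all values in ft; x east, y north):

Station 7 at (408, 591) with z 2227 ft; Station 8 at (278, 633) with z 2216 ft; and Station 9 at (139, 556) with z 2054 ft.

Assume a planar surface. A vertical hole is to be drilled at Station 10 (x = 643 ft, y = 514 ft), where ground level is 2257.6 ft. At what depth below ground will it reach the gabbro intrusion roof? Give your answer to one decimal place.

Two edge vectors: Station 7→Station 8 = (-130, 42, -11), Station 7→Station 9 = (-269, -35, -173).
Normal n = (Station 7→Station 8) × (Station 7→Station 9) = (-7651, -19531, 15848).
So ∂z/∂x = −n_x/n_z = 0.48277 and ∂z/∂y = −n_y/n_z = 1.23240.
Intercept c from Station 7: 2227 − 196.97 − 728.35 = 1301.68.
At (643, 514): z_contact = 310.42 + 633.45 + 1301.68 = 2245.56 ft.
Depth below ground = 2257.6 − 2245.56 = 12.0 ft.

12.0 ft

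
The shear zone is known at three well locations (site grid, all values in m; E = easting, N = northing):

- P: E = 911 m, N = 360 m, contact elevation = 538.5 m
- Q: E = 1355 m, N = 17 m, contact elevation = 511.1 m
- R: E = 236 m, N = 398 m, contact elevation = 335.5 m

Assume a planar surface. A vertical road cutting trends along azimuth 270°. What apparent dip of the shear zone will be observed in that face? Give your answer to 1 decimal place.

18.2°

Two edge vectors: P→Q = (444, -343, -27.4), P→R = (-675, 38, -203).
Normal n = (P→Q) × (P→R) = (70670.2, 108627, -214653).
So ∂z/∂E = −n_x/n_z = 0.32923 and ∂z/∂N = −n_y/n_z = 0.50606.
Unit vector along 270° is (sin 270°, cos 270°) = (-1.0000, -0.0000).
Slope in that direction = a·(-1.0000) + b·(-0.0000) = −0.32923.
Apparent dip = arctan|0.32923| = 18.2° (true dip is 31.1°, so apparent ≤ true as expected).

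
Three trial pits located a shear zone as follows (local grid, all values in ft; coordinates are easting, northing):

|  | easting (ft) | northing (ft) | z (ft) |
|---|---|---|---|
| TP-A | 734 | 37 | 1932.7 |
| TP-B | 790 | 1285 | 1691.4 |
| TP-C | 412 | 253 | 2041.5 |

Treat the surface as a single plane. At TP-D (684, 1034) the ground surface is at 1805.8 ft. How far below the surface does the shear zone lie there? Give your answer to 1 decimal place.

22.9 ft

Two edge vectors: TP-A→TP-B = (56, 1248, -241.3), TP-A→TP-C = (-322, 216, 108.8).
Normal n = (TP-A→TP-B) × (TP-A→TP-C) = (187903.2, 71605.8, 413952).
So ∂z/∂easting = −n_x/n_z = −0.453925 and ∂z/∂northing = −n_y/n_z = −0.172981.
Intercept c from TP-A: 1932.7 + 333.18 + 6.40 = 2272.28.
At (684, 1034): z_contact = −310.48 − 178.86 + 2272.28 = 1782.93 ft.
Depth below ground = 1805.8 − 1782.93 = 22.9 ft.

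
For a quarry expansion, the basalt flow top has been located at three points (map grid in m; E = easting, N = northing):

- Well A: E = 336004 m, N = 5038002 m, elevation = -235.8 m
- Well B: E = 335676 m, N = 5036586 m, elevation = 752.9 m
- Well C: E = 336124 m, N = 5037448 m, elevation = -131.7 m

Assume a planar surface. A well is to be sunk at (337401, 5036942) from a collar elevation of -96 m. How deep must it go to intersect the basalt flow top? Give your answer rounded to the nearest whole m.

1270 m

Two edge vectors: Well A→Well B = (-328, -1416, 988.7), Well A→Well C = (120, -554, 104.1).
Normal n = (Well A→Well B) × (Well A→Well C) = (400334.2, 152788.8, 351632).
So ∂z/∂E = −n_x/n_z = −1.13850332 and ∂z/∂N = −n_y/n_z = −0.43451335.
Intercept c from Well A: -235.8 + 382541.67 + 2189079.15 = 2571385.02.
At (337401, 5036942): z_contact = −384132.2 − 2188618.6 + 2571385.02 = -1365.7 m.
Depth below ground = -96 − (-1365.7) = 1270 m.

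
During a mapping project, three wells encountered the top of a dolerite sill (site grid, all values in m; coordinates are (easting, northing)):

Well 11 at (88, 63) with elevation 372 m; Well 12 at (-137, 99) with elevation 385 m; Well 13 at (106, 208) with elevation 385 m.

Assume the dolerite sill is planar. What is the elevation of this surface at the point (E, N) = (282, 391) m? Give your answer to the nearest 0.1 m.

Two edge vectors: Well 11→Well 12 = (-225, 36, 13), Well 11→Well 13 = (18, 145, 13).
Normal n = (Well 11→Well 12) × (Well 11→Well 13) = (-1417, 3159, -33273).
So ∂z/∂E = −n_x/n_z = −0.04259 and ∂z/∂N = −n_y/n_z = 0.09494.
Intercept c from Well 11: 372 + 3.75 − 5.98 = 369.77.
At (282, 391): z = −12.0 + 37.1 + 369.77 = 394.9 m.

394.9 m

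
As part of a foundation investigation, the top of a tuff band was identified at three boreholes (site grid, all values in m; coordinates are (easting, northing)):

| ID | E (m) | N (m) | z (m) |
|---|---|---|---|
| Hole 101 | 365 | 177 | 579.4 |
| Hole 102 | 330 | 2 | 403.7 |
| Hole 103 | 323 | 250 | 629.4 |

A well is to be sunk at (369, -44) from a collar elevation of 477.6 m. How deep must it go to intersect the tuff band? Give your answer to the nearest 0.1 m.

Let the plane be z = a·E + b·N + c.
Hole 102−Hole 101: −35a − 175b = −175.7;  Hole 103−Hole 101: −42a + 73b = 50.
Solving gives a = 0.41152, b = 0.92170.
Then c = 579.4 − a·365 − b·177 = 266.06.
At (369, -44): z_contact = 151.85 − 40.55 + 266.06 = 377.35 m.
Depth below ground = 477.6 − 377.35 = 100.2 m.

100.2 m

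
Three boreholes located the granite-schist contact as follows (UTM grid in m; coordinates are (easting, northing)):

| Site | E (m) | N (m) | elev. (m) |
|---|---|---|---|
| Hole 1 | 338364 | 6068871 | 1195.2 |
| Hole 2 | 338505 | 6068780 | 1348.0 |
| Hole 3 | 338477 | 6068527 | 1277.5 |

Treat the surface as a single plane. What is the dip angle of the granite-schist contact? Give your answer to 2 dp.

49.92°

Two edge vectors: Hole 1→Hole 2 = (141, -91, 152.8), Hole 1→Hole 3 = (113, -344, 82.3).
Normal n = (Hole 1→Hole 2) × (Hole 1→Hole 3) = (45073.9, 5662.1, -38221).
So ∂z/∂E = −n_x/n_z = 1.17930 and ∂z/∂N = −n_y/n_z = 0.14814.
Gradient magnitude |∇z| = √(a² + b²) = √(1.39074 + 0.02195) = 1.18856.
True dip = arctan(1.18856) = 49.92°, dipping toward W (azimuth ≈ 263°).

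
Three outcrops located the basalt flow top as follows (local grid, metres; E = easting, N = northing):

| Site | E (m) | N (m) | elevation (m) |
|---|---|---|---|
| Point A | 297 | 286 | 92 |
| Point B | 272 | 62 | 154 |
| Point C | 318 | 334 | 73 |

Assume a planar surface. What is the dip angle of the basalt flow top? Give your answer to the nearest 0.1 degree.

Two edge vectors: Point A→Point B = (-25, -224, 62), Point A→Point C = (21, 48, -19).
Normal n = (Point A→Point B) × (Point A→Point C) = (1280, 827, 3504).
So ∂z/∂E = −n_x/n_z = −0.36530 and ∂z/∂N = −n_y/n_z = −0.23602.
Gradient magnitude |∇z| = √(a² + b²) = √(0.13344 + 0.05570) = 0.43491.
True dip = arctan(0.43491) = 23.5°, dipping toward ENE (azimuth ≈ 057°).

23.5°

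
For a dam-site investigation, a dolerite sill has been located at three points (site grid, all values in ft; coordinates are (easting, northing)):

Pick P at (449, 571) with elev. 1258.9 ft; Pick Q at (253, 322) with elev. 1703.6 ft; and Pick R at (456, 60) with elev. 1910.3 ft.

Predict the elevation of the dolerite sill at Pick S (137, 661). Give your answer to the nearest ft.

1343 ft

Two edge vectors: Pick P→Pick Q = (-196, -249, 444.7), Pick P→Pick R = (7, -511, 651.4).
Normal n = (Pick P→Pick Q) × (Pick P→Pick R) = (65043.1, 130787.3, 101899).
So ∂z/∂E = −n_x/n_z = −0.63831 and ∂z/∂N = −n_y/n_z = −1.28350.
Intercept c from Pick P: 1258.9 + 286.60 + 732.88 = 2278.38.
At (137, 661): z = −87.4 − 848.4 + 2278.38 = 1342.5 ft.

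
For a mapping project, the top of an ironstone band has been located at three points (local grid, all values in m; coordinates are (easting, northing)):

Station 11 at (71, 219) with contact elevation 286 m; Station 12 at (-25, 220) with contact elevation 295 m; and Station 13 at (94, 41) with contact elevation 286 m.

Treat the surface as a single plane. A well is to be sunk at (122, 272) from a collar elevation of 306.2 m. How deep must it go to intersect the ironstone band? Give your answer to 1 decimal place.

25.6 m

Two edge vectors: Station 11→Station 12 = (-96, 1, 9), Station 11→Station 13 = (23, -178, 0).
Normal n = (Station 11→Station 12) × (Station 11→Station 13) = (1602, 207, 17065).
So ∂z/∂E = −n_x/n_z = −0.09388 and ∂z/∂N = −n_y/n_z = −0.01213.
Intercept c from Station 11: 286 + 6.67 + 2.66 = 295.32.
At (122, 272): z_contact = −11.45 − 3.30 + 295.32 = 280.57 m.
Depth below ground = 306.2 − 280.57 = 25.6 m.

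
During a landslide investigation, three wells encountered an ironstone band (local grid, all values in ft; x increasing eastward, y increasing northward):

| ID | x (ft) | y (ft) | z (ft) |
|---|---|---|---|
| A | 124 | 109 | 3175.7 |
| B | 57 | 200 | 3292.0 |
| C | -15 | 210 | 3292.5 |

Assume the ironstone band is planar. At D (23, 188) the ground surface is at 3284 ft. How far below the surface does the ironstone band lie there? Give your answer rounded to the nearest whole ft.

15 ft

Let the plane be z = a·x + b·y + c.
B−A: −67a + 91b = 116.3;  C−A: −139a + 101b = 116.8.
Solving gives a = 0.18999, b = 1.41790.
Then c = 3175.7 − a·124 − b·109 = 2997.59.
At (23, 188): z_contact = 4.4 + 266.6 + 2997.59 = 3268.5 ft.
Depth below ground = 3284 − 3268.5 = 15 ft.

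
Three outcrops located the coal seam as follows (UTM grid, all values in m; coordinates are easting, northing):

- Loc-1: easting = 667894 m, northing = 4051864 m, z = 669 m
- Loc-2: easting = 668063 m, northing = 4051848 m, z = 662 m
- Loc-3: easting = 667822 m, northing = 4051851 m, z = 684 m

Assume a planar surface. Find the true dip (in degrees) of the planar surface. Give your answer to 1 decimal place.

31.6°

Let the plane be z = a·easting + b·northing + c.
Loc-2−Loc-1: 169a − 16b = −7;  Loc-3−Loc-1: −72a − 13b = 15.
Solving gives a = −0.09884, b = −0.60645.
Gradient magnitude |∇z| = √(a² + b²) = √(0.00977 + 0.36778) = 0.61445.
True dip = arctan(0.61445) = 31.6°, dipping toward N (azimuth ≈ 009°).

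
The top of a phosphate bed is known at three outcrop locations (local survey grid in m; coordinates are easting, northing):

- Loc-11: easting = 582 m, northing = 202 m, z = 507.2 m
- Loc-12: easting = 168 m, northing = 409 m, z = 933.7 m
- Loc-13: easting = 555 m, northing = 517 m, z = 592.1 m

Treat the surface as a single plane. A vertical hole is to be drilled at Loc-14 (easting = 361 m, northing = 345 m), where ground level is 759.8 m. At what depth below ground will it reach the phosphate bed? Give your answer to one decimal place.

18.8 m

Two edge vectors: Loc-11→Loc-12 = (-414, 207, 426.5), Loc-11→Loc-13 = (-27, 315, 84.9).
Normal n = (Loc-11→Loc-12) × (Loc-11→Loc-13) = (-116773.2, 23633.1, -124821).
So ∂z/∂easting = −n_x/n_z = −0.93553 and ∂z/∂northing = −n_y/n_z = 0.18934.
Intercept c from Loc-11: 507.2 + 544.48 − 38.25 = 1013.43.
At (361, 345): z_contact = −337.72 + 65.32 + 1013.43 = 741.03 m.
Depth below ground = 759.8 − 741.03 = 18.8 m.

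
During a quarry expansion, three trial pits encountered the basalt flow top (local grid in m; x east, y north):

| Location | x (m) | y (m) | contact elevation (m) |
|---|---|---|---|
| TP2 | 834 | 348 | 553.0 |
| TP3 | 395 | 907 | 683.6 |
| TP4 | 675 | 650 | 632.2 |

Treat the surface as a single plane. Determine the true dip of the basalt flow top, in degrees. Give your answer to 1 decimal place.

18.7°

Let the plane be z = a·x + b·y + c.
TP3−TP2: −439a + 559b = 130.6;  TP4−TP2: −159a + 302b = 79.2.
Solving gives a = 0.11057, b = 0.32047.
Gradient magnitude |∇z| = √(a² + b²) = √(0.01223 + 0.10270) = 0.33900.
True dip = arctan(0.33900) = 18.7°, dipping toward SSW (azimuth ≈ 199°).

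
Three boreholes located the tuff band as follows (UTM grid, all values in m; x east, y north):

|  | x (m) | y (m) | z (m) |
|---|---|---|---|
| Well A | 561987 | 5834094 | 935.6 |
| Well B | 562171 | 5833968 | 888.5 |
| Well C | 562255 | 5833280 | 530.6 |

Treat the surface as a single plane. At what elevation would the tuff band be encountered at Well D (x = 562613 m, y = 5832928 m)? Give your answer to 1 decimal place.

382.0 m

Let the plane be z = a·x + b·y + c.
Well B−Well A: 184a − 126b = −47.1;  Well C−Well A: 268a − 814b = −405.
Solving gives a = 0.109394180, b = 0.533559754.
Then c = 935.6 − a·561987 − b·5834094 = −3173380.27.
At (562613, 5832928): z = 61546.6 + 3112215.6 − 3173380.27 = 382.0 m.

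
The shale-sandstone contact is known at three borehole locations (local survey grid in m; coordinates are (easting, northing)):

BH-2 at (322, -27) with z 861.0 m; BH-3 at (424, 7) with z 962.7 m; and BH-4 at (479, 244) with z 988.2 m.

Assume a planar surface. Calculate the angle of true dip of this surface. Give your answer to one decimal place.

46.4°

Let the plane be z = a·E + b·N + c.
BH-3−BH-2: 102a + 34b = 101.7;  BH-4−BH-2: 157a + 271b = 127.2.
Solving gives a = 1.04178, b = −0.13417.
Gradient magnitude |∇z| = √(a² + b²) = √(1.08531 + 0.01800) = 1.05039.
True dip = arctan(1.05039) = 46.4°, dipping toward W (azimuth ≈ 277°).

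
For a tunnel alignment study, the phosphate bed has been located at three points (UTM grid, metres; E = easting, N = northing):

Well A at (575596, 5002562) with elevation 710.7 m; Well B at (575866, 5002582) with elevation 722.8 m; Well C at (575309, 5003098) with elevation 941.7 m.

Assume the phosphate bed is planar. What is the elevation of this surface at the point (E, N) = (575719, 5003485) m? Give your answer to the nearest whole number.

Let the plane be z = a·E + b·N + c.
Well B−Well A: 270a + 20b = 12.1;  Well C−Well A: −287a + 536b = 231.
Solving gives a = 0.01239931, b = 0.43760933.
Then c = 710.7 − a·575596 − b·5002562 = −2195594.10.
At (575719, 5003485): z = 7138.5 + 2189571.7 − 2195594.10 = 1116.1 m.

1116 m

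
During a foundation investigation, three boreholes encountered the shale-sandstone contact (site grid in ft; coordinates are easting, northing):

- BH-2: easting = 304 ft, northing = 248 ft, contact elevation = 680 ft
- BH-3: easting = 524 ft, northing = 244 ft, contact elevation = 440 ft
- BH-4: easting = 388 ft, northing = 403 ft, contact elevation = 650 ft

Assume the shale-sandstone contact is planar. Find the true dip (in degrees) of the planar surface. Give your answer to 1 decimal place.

Let the plane be z = a·easting + b·northing + c.
BH-3−BH-2: 220a − 4b = −240;  BH-4−BH-2: 84a + 155b = −30.
Solving gives a = −1.08375, b = 0.39377.
Gradient magnitude |∇z| = √(a² + b²) = √(1.17451 + 0.15506) = 1.15307.
True dip = arctan(1.15307) = 49.1°, dipping toward ESE (azimuth ≈ 110°).

49.1°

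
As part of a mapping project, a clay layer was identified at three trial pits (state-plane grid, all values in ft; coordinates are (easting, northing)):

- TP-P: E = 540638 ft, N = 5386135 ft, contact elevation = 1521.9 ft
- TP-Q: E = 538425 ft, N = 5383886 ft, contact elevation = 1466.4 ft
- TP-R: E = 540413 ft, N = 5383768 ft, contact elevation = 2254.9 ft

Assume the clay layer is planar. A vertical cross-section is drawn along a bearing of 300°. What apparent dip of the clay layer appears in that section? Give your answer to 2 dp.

Two edge vectors: TP-P→TP-Q = (-2213, -2249, -55.5), TP-P→TP-R = (-225, -2367, 733).
Normal n = (TP-P→TP-Q) × (TP-P→TP-R) = (-1779885.5, 1634616.5, 4732146).
So ∂z/∂E = −n_x/n_z = 0.37613 and ∂z/∂N = −n_y/n_z = −0.34543.
Unit vector along 300° is (sin 300°, cos 300°) = (-0.8660, 0.5000).
Slope in that direction = a·(-0.8660) + b·(0.5000) = −0.49845.
Apparent dip = arctan|0.49845| = 26.49° (true dip is 27.1°, so apparent ≤ true as expected).

26.49°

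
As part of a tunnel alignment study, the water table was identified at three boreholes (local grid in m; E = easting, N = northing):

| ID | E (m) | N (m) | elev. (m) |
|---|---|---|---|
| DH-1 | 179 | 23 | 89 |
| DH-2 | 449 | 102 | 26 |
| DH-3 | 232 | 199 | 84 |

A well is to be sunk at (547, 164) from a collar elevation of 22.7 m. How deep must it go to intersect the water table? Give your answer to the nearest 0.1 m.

18.0 m

Let the plane be z = a·E + b·N + c.
DH-2−DH-1: 270a + 79b = −63;  DH-3−DH-1: 53a + 176b = −5.
Solving gives a = −0.24676, b = 0.04590.
Then c = 89 − a·179 − b·23 = 132.11.
At (547, 164): z_contact = −134.98 + 7.53 + 132.11 = 4.66 m.
Depth below ground = 22.7 − 4.66 = 18.0 m.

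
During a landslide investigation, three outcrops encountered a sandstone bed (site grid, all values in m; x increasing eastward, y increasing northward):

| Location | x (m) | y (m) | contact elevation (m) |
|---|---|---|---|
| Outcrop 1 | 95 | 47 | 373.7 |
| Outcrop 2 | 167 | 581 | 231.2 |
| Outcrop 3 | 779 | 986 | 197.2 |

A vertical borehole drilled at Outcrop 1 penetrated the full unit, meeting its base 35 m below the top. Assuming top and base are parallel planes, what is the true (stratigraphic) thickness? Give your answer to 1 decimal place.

Two edge vectors: Outcrop 1→Outcrop 2 = (72, 534, -142.5), Outcrop 1→Outcrop 3 = (684, 939, -176.5).
Normal n = (Outcrop 1→Outcrop 2) × (Outcrop 1→Outcrop 3) = (39556.5, -84762, -297648).
So ∂z/∂x = −n_x/n_z = 0.13290 and ∂z/∂y = −n_y/n_z = −0.28477.
|∇z| = √(a²+b²) = 0.31426, so dip δ = arctan(0.31426) = 17.45°.
True thickness = vertical thickness × cos δ = 35 × cos 17.45° = 33.4 m.

33.4 m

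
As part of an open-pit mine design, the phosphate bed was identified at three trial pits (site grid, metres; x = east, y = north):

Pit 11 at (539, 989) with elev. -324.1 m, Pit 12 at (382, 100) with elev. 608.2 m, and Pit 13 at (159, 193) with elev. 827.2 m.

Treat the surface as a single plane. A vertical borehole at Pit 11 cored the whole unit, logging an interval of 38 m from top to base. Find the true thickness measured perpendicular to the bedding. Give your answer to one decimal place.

Two edge vectors: Pit 11→Pit 12 = (-157, -889, 932.3), Pit 11→Pit 13 = (-380, -796, 1151.3).
Normal n = (Pit 11→Pit 12) × (Pit 11→Pit 13) = (-281394.9, -173519.9, -212848).
So ∂z/∂x = −n_x/n_z = −1.32205 and ∂z/∂y = −n_y/n_z = −0.81523.
|∇z| = √(a²+b²) = 1.55319, so dip δ = arctan(1.55319) = 57.23°.
True thickness = vertical thickness × cos δ = 38 × cos 57.23° = 20.6 m.

20.6 m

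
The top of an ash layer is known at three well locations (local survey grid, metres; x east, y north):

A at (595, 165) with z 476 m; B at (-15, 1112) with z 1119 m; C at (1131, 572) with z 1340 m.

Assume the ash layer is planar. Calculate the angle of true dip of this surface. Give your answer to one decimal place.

Two edge vectors: A→B = (-610, 947, 643), A→C = (536, 407, 864).
Normal n = (A→B) × (A→C) = (556507, 871688, -755862).
So ∂z/∂x = −n_x/n_z = 0.73625 and ∂z/∂y = −n_y/n_z = 1.15324.
Gradient magnitude |∇z| = √(a² + b²) = √(0.54207 + 1.32996) = 1.36822.
True dip = arctan(1.36822) = 53.8°, dipping toward SSW (azimuth ≈ 213°).

53.8°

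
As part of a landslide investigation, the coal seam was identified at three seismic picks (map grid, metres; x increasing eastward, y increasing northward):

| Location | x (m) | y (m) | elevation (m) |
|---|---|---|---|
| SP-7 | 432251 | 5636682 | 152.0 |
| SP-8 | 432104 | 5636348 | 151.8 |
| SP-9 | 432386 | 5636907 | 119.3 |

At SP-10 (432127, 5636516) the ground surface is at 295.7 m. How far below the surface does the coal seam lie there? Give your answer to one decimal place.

97.3 m

Let the plane be z = a·x + b·y + c.
SP-8−SP-7: −147a − 334b = −0.2;  SP-9−SP-7: 135a + 225b = −32.7.
Solving gives a = −0.912759051, b = 0.402322097.
Then c = 152 − a·432251 − b·5636682 = −1873068.71.
At (432127, 5636516): z_contact = −394427.83 + 2267694.94 − 1873068.71 = 198.40 m.
Depth below ground = 295.7 − 198.40 = 97.3 m.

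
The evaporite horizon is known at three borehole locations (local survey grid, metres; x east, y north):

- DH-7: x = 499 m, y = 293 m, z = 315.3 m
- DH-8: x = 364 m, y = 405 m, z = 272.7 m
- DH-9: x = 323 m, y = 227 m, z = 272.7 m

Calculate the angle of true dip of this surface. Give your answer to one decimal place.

15.2°

Let the plane be z = a·x + b·y + c.
DH-8−DH-7: −135a + 112b = −42.6;  DH-9−DH-7: −176a − 66b = −42.6.
Solving gives a = 0.26493, b = −0.06102.
Gradient magnitude |∇z| = √(a² + b²) = √(0.07019 + 0.00372) = 0.27187.
True dip = arctan(0.27187) = 15.2°, dipping toward WNW (azimuth ≈ 283°).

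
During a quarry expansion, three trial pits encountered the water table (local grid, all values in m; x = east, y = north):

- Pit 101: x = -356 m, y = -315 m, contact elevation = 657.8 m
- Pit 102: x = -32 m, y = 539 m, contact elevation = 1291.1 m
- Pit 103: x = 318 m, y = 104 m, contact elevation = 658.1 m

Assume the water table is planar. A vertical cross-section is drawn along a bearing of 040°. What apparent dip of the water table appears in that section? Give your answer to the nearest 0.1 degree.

Let the plane be z = a·x + b·y + c.
Pit 102−Pit 101: 324a + 854b = 633.3;  Pit 103−Pit 101: 674a + 419b = 0.3.
Solving gives a = −0.60271, b = 0.97023.
Unit vector along 040° is (sin 40°, cos 40°) = (0.6428, 0.7660).
Slope in that direction = a·(0.6428) + b·(0.7660) = 0.35583.
Apparent dip = arctan|0.35583| = 19.6° (true dip is 48.8°, so apparent ≤ true as expected).

19.6°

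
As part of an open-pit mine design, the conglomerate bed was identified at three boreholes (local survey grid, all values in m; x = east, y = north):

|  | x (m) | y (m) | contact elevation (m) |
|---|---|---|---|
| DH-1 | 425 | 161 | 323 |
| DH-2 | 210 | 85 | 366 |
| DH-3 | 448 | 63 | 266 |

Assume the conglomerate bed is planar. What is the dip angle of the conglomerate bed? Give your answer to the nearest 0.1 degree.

Two edge vectors: DH-1→DH-2 = (-215, -76, 43), DH-1→DH-3 = (23, -98, -57).
Normal n = (DH-1→DH-2) × (DH-1→DH-3) = (8546, -11266, 22818).
So ∂z/∂x = −n_x/n_z = −0.37453 and ∂z/∂y = −n_y/n_z = 0.49373.
Gradient magnitude |∇z| = √(a² + b²) = √(0.14027 + 0.24377) = 0.61971.
True dip = arctan(0.61971) = 31.8°, dipping toward SE (azimuth ≈ 143°).

31.8°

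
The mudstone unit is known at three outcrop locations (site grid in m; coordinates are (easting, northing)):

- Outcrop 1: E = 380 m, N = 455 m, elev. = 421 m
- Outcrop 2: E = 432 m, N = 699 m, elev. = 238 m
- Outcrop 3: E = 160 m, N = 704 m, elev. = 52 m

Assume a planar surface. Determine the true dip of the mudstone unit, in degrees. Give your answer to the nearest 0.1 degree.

Let the plane be z = a·E + b·N + c.
Outcrop 2−Outcrop 1: 52a + 244b = −183;  Outcrop 3−Outcrop 1: −220a + 249b = −369.
Solving gives a = 0.66742, b = −0.89224.
Gradient magnitude |∇z| = √(a² + b²) = √(0.44545 + 0.79609) = 1.11424.
True dip = arctan(1.11424) = 48.1°, dipping toward NW (azimuth ≈ 323°).

48.1°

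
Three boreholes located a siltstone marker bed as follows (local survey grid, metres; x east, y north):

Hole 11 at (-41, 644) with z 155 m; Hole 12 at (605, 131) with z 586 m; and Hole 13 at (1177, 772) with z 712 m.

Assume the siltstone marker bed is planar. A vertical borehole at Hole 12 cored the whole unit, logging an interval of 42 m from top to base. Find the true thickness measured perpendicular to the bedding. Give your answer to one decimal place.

Let the plane be z = a·x + b·y + c.
Hole 12−Hole 11: 646a − 513b = 431;  Hole 13−Hole 11: 1218a + 128b = 557.
Solving gives a = 0.48184, b = −0.23340.
|∇z| = √(a²+b²) = 0.53539, so dip δ = arctan(0.53539) = 28.16°.
True thickness = vertical thickness × cos δ = 42 × cos 28.16° = 37.0 m.

37.0 m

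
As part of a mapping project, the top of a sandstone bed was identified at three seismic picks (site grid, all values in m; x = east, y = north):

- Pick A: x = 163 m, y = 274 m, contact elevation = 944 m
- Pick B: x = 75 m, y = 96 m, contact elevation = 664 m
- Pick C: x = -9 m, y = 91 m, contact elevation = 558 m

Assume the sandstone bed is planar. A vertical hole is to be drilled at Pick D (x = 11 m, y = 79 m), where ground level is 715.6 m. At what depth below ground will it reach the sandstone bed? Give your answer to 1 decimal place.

Let the plane be z = a·x + b·y + c.
Pick B−Pick A: −88a − 178b = −280;  Pick C−Pick A: −172a − 183b = −386.
Solving gives a = 1.20369, b = 0.97795.
Then c = 944 − a·163 − b·274 = 479.84.
At (11, 79): z_contact = 13.24 + 77.26 + 479.84 = 570.34 m.
Depth below ground = 715.6 − 570.34 = 145.3 m.

145.3 m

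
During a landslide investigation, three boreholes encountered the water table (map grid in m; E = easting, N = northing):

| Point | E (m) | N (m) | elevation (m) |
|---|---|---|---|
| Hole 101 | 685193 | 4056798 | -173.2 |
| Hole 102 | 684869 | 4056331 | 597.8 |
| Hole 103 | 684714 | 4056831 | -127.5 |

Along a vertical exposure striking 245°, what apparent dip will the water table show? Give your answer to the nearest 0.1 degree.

Two edge vectors: Hole 101→Hole 102 = (-324, -467, 771), Hole 101→Hole 103 = (-479, 33, 45.7).
Normal n = (Hole 101→Hole 102) × (Hole 101→Hole 103) = (-46784.9, -354502.2, -234385).
So ∂z/∂E = −n_x/n_z = −0.19961 and ∂z/∂N = −n_y/n_z = −1.51248.
Unit vector along 245° is (sin 245°, cos 245°) = (-0.9063, -0.4226).
Slope in that direction = a·(-0.9063) + b·(-0.4226) = 0.82011.
Apparent dip = arctan|0.82011| = 39.4° (true dip is 56.8°, so apparent ≤ true as expected).

39.4°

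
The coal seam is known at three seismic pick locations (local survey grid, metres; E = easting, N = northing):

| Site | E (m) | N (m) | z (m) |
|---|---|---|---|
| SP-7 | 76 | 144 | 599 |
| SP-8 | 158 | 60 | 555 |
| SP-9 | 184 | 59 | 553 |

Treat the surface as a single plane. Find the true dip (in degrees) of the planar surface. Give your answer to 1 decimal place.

25.2°

Two edge vectors: SP-7→SP-8 = (82, -84, -44), SP-7→SP-9 = (108, -85, -46).
Normal n = (SP-7→SP-8) × (SP-7→SP-9) = (124, -980, 2102).
So ∂z/∂E = −n_x/n_z = −0.05899 and ∂z/∂N = −n_y/n_z = 0.46622.
Gradient magnitude |∇z| = √(a² + b²) = √(0.00348 + 0.21736) = 0.46994.
True dip = arctan(0.46994) = 25.2°, dipping toward S (azimuth ≈ 173°).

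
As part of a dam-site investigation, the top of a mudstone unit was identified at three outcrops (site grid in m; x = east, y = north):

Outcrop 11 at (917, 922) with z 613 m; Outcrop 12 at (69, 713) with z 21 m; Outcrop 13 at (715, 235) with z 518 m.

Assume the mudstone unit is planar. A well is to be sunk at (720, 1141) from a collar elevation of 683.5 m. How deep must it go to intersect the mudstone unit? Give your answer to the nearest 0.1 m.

Let the plane be z = a·x + b·y + c.
Outcrop 12−Outcrop 11: −848a − 209b = −592;  Outcrop 13−Outcrop 11: −202a − 687b = −95.
Solving gives a = 0.715912, b = −0.072219.
Then c = 613 − a·917 − b·922 = 23.09.
At (720, 1141): z_contact = 515.46 − 82.40 + 23.09 = 456.15 m.
Depth below ground = 683.5 − 456.15 = 227.4 m.

227.4 m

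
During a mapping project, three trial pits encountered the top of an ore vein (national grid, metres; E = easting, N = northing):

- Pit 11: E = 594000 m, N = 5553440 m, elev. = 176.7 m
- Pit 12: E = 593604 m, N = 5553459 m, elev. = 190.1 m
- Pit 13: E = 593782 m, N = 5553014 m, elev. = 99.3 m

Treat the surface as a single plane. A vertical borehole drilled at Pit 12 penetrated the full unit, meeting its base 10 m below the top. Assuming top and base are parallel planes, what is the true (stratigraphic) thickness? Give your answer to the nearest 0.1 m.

9.8 m

Two edge vectors: Pit 11→Pit 12 = (-396, 19, 13.4), Pit 11→Pit 13 = (-218, -426, -77.4).
Normal n = (Pit 11→Pit 12) × (Pit 11→Pit 13) = (4237.8, -33571.6, 172838).
So ∂z/∂E = −n_x/n_z = −0.02452 and ∂z/∂N = −n_y/n_z = 0.19424.
|∇z| = √(a²+b²) = 0.19578, so dip δ = arctan(0.19578) = 11.08°.
True thickness = vertical thickness × cos δ = 10 × cos 11.08° = 9.8 m.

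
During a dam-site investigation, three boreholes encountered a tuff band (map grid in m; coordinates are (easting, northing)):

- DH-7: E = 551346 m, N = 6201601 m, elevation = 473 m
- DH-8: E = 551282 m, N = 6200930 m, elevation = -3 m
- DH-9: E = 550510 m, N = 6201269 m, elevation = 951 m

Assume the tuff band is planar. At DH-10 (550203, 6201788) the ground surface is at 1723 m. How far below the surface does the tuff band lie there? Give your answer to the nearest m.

88 m

Two edge vectors: DH-7→DH-8 = (-64, -671, -476), DH-7→DH-9 = (-836, -332, 478).
Normal n = (DH-7→DH-8) × (DH-7→DH-9) = (-478770, 428528, -539708).
So ∂z/∂E = −n_x/n_z = −0.88709080 and ∂z/∂N = −n_y/n_z = 0.79399972.
Intercept c from DH-7: 473 + 489093.96 − 4924069.45 = −4434502.48.
At (550203, 6201788): z_contact = −488080.0 + 4924217.9 − 4434502.48 = 1635.4 m.
Depth below ground = 1723 − 1635.4 = 88 m.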